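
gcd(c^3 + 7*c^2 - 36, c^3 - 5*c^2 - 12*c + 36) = c^2 + c - 6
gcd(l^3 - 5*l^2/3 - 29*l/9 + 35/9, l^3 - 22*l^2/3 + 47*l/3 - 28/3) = l^2 - 10*l/3 + 7/3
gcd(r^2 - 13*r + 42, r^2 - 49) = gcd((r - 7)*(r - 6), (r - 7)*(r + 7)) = r - 7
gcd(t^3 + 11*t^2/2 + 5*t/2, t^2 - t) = t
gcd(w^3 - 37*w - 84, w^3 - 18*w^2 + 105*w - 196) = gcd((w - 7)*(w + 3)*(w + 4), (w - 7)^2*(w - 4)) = w - 7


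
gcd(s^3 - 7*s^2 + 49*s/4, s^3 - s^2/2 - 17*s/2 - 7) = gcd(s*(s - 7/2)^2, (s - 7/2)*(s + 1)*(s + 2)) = s - 7/2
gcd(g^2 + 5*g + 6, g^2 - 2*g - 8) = g + 2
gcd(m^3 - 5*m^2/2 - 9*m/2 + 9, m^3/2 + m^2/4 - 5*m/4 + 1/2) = m + 2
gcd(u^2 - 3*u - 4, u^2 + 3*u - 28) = u - 4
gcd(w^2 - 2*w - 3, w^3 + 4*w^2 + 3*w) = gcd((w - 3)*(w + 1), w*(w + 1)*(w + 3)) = w + 1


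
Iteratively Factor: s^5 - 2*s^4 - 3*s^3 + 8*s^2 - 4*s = (s)*(s^4 - 2*s^3 - 3*s^2 + 8*s - 4) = s*(s + 2)*(s^3 - 4*s^2 + 5*s - 2) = s*(s - 2)*(s + 2)*(s^2 - 2*s + 1) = s*(s - 2)*(s - 1)*(s + 2)*(s - 1)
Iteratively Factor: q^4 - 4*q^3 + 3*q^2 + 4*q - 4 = (q - 2)*(q^3 - 2*q^2 - q + 2) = (q - 2)*(q - 1)*(q^2 - q - 2) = (q - 2)*(q - 1)*(q + 1)*(q - 2)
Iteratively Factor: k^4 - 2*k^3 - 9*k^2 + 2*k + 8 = (k + 2)*(k^3 - 4*k^2 - k + 4) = (k + 1)*(k + 2)*(k^2 - 5*k + 4) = (k - 4)*(k + 1)*(k + 2)*(k - 1)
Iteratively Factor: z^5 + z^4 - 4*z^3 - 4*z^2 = (z + 1)*(z^4 - 4*z^2) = (z - 2)*(z + 1)*(z^3 + 2*z^2) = z*(z - 2)*(z + 1)*(z^2 + 2*z) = z^2*(z - 2)*(z + 1)*(z + 2)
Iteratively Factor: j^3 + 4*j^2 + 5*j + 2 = (j + 1)*(j^2 + 3*j + 2) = (j + 1)^2*(j + 2)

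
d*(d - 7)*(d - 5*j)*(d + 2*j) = d^4 - 3*d^3*j - 7*d^3 - 10*d^2*j^2 + 21*d^2*j + 70*d*j^2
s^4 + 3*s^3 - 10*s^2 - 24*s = s*(s - 3)*(s + 2)*(s + 4)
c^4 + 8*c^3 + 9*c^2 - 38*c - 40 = (c - 2)*(c + 1)*(c + 4)*(c + 5)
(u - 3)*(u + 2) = u^2 - u - 6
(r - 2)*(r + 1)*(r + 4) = r^3 + 3*r^2 - 6*r - 8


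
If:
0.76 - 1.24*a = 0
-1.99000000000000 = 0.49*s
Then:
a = 0.61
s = -4.06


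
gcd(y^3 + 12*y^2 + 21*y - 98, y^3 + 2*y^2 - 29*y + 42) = y^2 + 5*y - 14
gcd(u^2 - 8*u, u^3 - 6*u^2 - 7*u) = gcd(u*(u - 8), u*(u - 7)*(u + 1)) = u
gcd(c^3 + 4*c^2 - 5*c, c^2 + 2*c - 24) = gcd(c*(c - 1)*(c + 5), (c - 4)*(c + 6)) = 1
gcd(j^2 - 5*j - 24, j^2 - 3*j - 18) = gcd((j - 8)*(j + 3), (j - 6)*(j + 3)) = j + 3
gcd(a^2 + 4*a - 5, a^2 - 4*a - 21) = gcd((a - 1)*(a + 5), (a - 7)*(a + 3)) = 1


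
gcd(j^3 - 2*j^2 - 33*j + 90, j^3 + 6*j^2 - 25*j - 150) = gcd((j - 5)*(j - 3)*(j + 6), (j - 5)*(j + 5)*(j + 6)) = j^2 + j - 30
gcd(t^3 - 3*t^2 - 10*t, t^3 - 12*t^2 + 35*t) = t^2 - 5*t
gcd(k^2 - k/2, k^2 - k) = k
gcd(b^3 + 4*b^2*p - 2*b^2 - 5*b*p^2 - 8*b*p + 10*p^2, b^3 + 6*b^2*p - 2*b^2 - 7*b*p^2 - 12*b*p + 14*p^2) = -b^2 + b*p + 2*b - 2*p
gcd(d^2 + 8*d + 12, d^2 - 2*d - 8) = d + 2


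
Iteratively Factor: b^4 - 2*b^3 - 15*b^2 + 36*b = (b)*(b^3 - 2*b^2 - 15*b + 36) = b*(b - 3)*(b^2 + b - 12) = b*(b - 3)*(b + 4)*(b - 3)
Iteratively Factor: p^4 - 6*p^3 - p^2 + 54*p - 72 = (p - 2)*(p^3 - 4*p^2 - 9*p + 36) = (p - 2)*(p + 3)*(p^2 - 7*p + 12) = (p - 3)*(p - 2)*(p + 3)*(p - 4)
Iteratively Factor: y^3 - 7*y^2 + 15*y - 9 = (y - 3)*(y^2 - 4*y + 3) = (y - 3)^2*(y - 1)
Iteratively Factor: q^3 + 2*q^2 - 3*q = (q - 1)*(q^2 + 3*q) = q*(q - 1)*(q + 3)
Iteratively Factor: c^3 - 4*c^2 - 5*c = (c + 1)*(c^2 - 5*c) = c*(c + 1)*(c - 5)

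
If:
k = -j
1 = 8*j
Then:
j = 1/8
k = -1/8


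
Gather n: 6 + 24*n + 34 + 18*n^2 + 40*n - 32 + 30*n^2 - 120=48*n^2 + 64*n - 112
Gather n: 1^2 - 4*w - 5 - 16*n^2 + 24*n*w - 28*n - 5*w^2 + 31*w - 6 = -16*n^2 + n*(24*w - 28) - 5*w^2 + 27*w - 10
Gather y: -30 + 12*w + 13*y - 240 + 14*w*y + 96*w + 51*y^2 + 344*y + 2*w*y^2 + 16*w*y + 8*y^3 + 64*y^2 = 108*w + 8*y^3 + y^2*(2*w + 115) + y*(30*w + 357) - 270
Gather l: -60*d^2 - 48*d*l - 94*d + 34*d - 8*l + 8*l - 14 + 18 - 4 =-60*d^2 - 48*d*l - 60*d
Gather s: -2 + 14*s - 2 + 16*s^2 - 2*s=16*s^2 + 12*s - 4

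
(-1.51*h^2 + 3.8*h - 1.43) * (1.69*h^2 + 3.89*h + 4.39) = -2.5519*h^4 + 0.5481*h^3 + 5.7364*h^2 + 11.1193*h - 6.2777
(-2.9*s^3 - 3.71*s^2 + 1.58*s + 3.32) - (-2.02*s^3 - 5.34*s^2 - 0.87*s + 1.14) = -0.88*s^3 + 1.63*s^2 + 2.45*s + 2.18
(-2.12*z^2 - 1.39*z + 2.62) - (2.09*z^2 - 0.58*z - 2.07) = -4.21*z^2 - 0.81*z + 4.69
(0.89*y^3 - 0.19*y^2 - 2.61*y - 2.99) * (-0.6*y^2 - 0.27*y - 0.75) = -0.534*y^5 - 0.1263*y^4 + 0.9498*y^3 + 2.6412*y^2 + 2.7648*y + 2.2425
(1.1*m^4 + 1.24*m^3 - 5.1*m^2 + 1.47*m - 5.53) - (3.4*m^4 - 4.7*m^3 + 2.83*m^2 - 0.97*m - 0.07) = -2.3*m^4 + 5.94*m^3 - 7.93*m^2 + 2.44*m - 5.46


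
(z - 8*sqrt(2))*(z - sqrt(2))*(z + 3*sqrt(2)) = z^3 - 6*sqrt(2)*z^2 - 38*z + 48*sqrt(2)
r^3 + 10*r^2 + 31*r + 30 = (r + 2)*(r + 3)*(r + 5)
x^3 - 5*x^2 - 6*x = x*(x - 6)*(x + 1)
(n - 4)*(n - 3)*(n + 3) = n^3 - 4*n^2 - 9*n + 36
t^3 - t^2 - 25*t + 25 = (t - 5)*(t - 1)*(t + 5)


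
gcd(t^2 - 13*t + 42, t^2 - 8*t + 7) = t - 7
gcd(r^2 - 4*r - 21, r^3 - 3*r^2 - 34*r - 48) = r + 3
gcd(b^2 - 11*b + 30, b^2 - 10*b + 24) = b - 6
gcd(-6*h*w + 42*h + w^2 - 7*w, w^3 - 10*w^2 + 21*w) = w - 7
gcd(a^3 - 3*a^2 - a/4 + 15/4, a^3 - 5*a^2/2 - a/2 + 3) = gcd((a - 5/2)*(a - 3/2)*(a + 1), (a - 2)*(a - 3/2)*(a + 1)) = a^2 - a/2 - 3/2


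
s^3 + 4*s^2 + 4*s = s*(s + 2)^2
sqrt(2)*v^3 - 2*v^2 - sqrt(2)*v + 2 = (v - 1)*(v - sqrt(2))*(sqrt(2)*v + sqrt(2))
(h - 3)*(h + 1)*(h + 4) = h^3 + 2*h^2 - 11*h - 12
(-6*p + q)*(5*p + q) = -30*p^2 - p*q + q^2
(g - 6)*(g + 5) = g^2 - g - 30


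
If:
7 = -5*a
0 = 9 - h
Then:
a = -7/5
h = 9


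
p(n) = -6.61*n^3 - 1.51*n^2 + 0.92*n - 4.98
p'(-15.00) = -4415.53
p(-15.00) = 21950.22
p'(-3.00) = -168.49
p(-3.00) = 157.14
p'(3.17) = -207.92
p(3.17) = -227.80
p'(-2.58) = -123.28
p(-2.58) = 96.11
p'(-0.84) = -10.54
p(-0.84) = -2.90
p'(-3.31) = -206.34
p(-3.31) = 215.14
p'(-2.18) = -86.74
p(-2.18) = 54.32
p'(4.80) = -470.46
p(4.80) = -766.37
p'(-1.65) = -48.08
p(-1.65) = 19.08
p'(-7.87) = -1203.52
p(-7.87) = 3116.26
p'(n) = -19.83*n^2 - 3.02*n + 0.92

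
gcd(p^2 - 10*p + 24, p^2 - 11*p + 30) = p - 6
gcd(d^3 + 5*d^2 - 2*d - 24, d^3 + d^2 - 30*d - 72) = d^2 + 7*d + 12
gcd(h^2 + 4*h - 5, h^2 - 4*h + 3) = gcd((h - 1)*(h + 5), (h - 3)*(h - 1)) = h - 1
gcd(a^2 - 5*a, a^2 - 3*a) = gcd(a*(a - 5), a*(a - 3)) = a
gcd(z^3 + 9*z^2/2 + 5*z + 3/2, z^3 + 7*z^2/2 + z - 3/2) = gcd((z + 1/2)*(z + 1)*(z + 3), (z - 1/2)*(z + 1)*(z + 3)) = z^2 + 4*z + 3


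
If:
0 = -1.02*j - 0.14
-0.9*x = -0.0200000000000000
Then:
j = -0.14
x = 0.02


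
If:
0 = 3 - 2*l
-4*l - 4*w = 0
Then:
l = 3/2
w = -3/2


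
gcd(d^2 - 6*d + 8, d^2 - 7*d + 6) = 1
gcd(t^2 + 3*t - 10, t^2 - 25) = t + 5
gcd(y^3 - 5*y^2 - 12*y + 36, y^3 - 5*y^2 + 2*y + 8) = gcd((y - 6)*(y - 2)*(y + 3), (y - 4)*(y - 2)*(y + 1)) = y - 2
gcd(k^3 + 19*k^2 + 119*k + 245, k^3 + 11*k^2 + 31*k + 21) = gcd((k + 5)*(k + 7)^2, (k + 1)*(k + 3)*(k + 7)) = k + 7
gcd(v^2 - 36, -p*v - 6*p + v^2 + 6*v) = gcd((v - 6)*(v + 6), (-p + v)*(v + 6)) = v + 6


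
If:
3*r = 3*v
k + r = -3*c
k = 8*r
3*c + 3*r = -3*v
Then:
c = 0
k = 0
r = 0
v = 0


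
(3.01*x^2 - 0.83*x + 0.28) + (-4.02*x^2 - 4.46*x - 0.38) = -1.01*x^2 - 5.29*x - 0.1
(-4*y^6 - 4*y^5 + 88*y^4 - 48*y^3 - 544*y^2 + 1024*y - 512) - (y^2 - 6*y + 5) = -4*y^6 - 4*y^5 + 88*y^4 - 48*y^3 - 545*y^2 + 1030*y - 517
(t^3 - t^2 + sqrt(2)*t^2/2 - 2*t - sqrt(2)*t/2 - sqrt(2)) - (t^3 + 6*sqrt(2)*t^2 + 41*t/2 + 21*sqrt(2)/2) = -11*sqrt(2)*t^2/2 - t^2 - 45*t/2 - sqrt(2)*t/2 - 23*sqrt(2)/2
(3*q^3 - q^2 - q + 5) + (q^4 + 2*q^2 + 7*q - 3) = q^4 + 3*q^3 + q^2 + 6*q + 2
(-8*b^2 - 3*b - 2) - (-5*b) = -8*b^2 + 2*b - 2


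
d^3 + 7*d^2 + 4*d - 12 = (d - 1)*(d + 2)*(d + 6)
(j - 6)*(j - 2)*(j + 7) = j^3 - j^2 - 44*j + 84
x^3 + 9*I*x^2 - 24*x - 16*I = (x + I)*(x + 4*I)^2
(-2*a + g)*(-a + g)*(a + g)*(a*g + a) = 2*a^4*g + 2*a^4 - a^3*g^2 - a^3*g - 2*a^2*g^3 - 2*a^2*g^2 + a*g^4 + a*g^3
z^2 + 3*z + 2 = (z + 1)*(z + 2)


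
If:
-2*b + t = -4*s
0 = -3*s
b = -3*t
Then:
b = 0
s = 0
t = 0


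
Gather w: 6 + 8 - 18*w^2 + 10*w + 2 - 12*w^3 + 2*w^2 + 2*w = -12*w^3 - 16*w^2 + 12*w + 16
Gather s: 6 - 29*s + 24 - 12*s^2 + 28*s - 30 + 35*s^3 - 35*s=35*s^3 - 12*s^2 - 36*s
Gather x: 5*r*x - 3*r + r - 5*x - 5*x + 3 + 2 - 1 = -2*r + x*(5*r - 10) + 4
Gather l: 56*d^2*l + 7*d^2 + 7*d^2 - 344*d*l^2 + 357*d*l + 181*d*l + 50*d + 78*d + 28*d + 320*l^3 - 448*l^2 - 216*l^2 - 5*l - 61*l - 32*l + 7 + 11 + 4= 14*d^2 + 156*d + 320*l^3 + l^2*(-344*d - 664) + l*(56*d^2 + 538*d - 98) + 22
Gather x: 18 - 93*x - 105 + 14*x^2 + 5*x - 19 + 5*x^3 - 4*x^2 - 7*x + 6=5*x^3 + 10*x^2 - 95*x - 100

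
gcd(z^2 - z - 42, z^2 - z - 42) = z^2 - z - 42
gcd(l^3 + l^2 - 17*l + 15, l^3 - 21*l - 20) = 1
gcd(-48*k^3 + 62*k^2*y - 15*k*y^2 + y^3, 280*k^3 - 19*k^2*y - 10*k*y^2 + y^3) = -8*k + y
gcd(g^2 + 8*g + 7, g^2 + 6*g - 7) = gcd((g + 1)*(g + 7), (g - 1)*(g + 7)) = g + 7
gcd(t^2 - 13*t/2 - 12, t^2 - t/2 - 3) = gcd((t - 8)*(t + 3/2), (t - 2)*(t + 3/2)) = t + 3/2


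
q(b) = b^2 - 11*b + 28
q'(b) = 2*b - 11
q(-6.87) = 150.77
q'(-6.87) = -24.74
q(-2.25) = 57.81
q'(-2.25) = -15.50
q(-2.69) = 64.83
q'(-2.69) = -16.38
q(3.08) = 3.61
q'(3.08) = -4.84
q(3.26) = 2.77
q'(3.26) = -4.48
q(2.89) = 4.56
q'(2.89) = -5.22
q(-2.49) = 61.59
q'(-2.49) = -15.98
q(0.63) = 21.47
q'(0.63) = -9.74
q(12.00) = 40.00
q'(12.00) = 13.00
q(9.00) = 10.00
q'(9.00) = 7.00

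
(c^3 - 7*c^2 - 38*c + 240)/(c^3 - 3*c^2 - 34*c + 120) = (c - 8)/(c - 4)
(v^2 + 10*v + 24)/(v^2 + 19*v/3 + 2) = 3*(v + 4)/(3*v + 1)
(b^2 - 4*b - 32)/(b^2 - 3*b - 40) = (b + 4)/(b + 5)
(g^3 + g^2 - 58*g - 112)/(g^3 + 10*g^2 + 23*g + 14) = (g - 8)/(g + 1)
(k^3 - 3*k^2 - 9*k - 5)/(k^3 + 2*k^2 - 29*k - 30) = (k + 1)/(k + 6)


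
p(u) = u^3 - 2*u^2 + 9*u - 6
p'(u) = 3*u^2 - 4*u + 9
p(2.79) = 25.26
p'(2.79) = 21.19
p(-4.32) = -162.83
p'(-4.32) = 82.27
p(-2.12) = -43.60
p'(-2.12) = 30.96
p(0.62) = -0.95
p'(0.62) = 7.67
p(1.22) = 3.82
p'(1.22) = 8.59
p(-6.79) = -472.37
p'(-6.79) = 174.47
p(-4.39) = -168.66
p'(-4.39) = 84.38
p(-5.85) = -327.30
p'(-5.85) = 135.07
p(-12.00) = -2130.00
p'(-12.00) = 489.00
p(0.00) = -6.00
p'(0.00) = 9.00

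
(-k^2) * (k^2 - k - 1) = -k^4 + k^3 + k^2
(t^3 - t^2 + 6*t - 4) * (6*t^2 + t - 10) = 6*t^5 - 5*t^4 + 25*t^3 - 8*t^2 - 64*t + 40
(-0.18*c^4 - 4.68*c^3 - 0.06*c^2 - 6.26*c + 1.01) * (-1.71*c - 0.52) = 0.3078*c^5 + 8.0964*c^4 + 2.5362*c^3 + 10.7358*c^2 + 1.5281*c - 0.5252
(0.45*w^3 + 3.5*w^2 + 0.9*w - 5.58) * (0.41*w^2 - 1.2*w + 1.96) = 0.1845*w^5 + 0.895*w^4 - 2.949*w^3 + 3.4922*w^2 + 8.46*w - 10.9368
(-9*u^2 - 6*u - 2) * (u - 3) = -9*u^3 + 21*u^2 + 16*u + 6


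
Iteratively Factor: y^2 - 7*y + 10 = (y - 2)*(y - 5)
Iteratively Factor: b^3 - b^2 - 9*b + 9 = (b - 1)*(b^2 - 9) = (b - 1)*(b + 3)*(b - 3)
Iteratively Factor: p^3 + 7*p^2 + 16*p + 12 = (p + 2)*(p^2 + 5*p + 6) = (p + 2)*(p + 3)*(p + 2)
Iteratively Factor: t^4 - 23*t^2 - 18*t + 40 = (t + 4)*(t^3 - 4*t^2 - 7*t + 10) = (t - 5)*(t + 4)*(t^2 + t - 2) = (t - 5)*(t + 2)*(t + 4)*(t - 1)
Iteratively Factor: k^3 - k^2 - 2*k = (k + 1)*(k^2 - 2*k) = (k - 2)*(k + 1)*(k)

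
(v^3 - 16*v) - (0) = v^3 - 16*v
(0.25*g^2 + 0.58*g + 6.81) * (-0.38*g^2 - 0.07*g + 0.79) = -0.095*g^4 - 0.2379*g^3 - 2.4309*g^2 - 0.0185*g + 5.3799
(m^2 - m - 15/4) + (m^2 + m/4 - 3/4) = 2*m^2 - 3*m/4 - 9/2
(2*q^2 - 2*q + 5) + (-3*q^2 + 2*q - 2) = 3 - q^2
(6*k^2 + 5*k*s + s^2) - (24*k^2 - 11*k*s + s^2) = -18*k^2 + 16*k*s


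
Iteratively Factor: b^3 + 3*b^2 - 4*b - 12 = (b + 2)*(b^2 + b - 6) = (b - 2)*(b + 2)*(b + 3)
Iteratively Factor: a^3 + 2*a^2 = (a)*(a^2 + 2*a) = a^2*(a + 2)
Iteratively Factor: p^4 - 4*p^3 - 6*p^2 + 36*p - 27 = (p - 3)*(p^3 - p^2 - 9*p + 9) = (p - 3)*(p + 3)*(p^2 - 4*p + 3) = (p - 3)*(p - 1)*(p + 3)*(p - 3)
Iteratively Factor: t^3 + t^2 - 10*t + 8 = (t - 1)*(t^2 + 2*t - 8) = (t - 1)*(t + 4)*(t - 2)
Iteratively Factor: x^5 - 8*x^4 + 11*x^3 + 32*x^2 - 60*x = (x + 2)*(x^4 - 10*x^3 + 31*x^2 - 30*x) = (x - 3)*(x + 2)*(x^3 - 7*x^2 + 10*x) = (x - 3)*(x - 2)*(x + 2)*(x^2 - 5*x) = (x - 5)*(x - 3)*(x - 2)*(x + 2)*(x)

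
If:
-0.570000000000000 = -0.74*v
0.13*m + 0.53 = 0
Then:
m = -4.08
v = 0.77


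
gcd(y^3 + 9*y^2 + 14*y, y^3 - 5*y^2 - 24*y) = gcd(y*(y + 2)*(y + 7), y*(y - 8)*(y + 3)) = y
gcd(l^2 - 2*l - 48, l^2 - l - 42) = l + 6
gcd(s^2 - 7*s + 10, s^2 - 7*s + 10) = s^2 - 7*s + 10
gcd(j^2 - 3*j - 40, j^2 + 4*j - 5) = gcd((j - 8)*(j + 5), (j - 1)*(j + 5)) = j + 5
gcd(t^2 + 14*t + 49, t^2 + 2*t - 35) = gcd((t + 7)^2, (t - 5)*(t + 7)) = t + 7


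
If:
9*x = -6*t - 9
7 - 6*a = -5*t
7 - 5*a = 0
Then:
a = 7/5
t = 7/25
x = -89/75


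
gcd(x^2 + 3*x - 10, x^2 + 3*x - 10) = x^2 + 3*x - 10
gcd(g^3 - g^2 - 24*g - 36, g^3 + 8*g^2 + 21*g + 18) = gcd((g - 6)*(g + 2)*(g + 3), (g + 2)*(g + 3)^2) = g^2 + 5*g + 6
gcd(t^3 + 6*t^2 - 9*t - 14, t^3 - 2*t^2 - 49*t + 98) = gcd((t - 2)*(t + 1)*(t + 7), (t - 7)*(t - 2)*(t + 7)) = t^2 + 5*t - 14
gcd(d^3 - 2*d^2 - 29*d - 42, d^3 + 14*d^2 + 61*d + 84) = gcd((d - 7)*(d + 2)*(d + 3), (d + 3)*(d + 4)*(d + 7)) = d + 3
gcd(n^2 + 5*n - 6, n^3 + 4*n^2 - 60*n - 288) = n + 6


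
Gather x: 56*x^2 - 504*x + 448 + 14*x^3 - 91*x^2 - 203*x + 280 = 14*x^3 - 35*x^2 - 707*x + 728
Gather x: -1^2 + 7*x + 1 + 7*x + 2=14*x + 2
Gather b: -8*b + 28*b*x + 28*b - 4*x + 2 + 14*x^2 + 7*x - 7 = b*(28*x + 20) + 14*x^2 + 3*x - 5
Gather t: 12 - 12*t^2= 12 - 12*t^2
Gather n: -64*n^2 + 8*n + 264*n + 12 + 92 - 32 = -64*n^2 + 272*n + 72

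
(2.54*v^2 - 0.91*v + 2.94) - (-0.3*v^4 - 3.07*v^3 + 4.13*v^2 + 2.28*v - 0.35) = 0.3*v^4 + 3.07*v^3 - 1.59*v^2 - 3.19*v + 3.29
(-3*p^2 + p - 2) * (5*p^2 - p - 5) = -15*p^4 + 8*p^3 + 4*p^2 - 3*p + 10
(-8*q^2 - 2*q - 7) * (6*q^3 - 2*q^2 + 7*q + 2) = -48*q^5 + 4*q^4 - 94*q^3 - 16*q^2 - 53*q - 14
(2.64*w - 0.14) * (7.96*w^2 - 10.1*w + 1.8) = 21.0144*w^3 - 27.7784*w^2 + 6.166*w - 0.252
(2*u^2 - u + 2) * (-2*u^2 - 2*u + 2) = -4*u^4 - 2*u^3 + 2*u^2 - 6*u + 4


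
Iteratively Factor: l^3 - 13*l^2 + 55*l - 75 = (l - 5)*(l^2 - 8*l + 15) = (l - 5)*(l - 3)*(l - 5)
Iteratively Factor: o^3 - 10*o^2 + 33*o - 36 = (o - 3)*(o^2 - 7*o + 12) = (o - 3)^2*(o - 4)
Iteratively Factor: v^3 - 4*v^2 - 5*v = (v - 5)*(v^2 + v) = v*(v - 5)*(v + 1)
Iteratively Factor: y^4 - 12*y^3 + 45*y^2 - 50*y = (y)*(y^3 - 12*y^2 + 45*y - 50) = y*(y - 5)*(y^2 - 7*y + 10) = y*(y - 5)*(y - 2)*(y - 5)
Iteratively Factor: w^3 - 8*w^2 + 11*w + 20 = (w - 4)*(w^2 - 4*w - 5) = (w - 5)*(w - 4)*(w + 1)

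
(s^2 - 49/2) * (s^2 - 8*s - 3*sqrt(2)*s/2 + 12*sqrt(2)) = s^4 - 8*s^3 - 3*sqrt(2)*s^3/2 - 49*s^2/2 + 12*sqrt(2)*s^2 + 147*sqrt(2)*s/4 + 196*s - 294*sqrt(2)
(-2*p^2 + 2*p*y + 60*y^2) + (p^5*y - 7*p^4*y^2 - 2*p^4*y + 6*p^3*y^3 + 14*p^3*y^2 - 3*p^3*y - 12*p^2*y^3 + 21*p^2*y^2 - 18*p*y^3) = p^5*y - 7*p^4*y^2 - 2*p^4*y + 6*p^3*y^3 + 14*p^3*y^2 - 3*p^3*y - 12*p^2*y^3 + 21*p^2*y^2 - 2*p^2 - 18*p*y^3 + 2*p*y + 60*y^2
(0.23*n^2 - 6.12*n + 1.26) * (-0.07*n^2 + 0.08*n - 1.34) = -0.0161*n^4 + 0.4468*n^3 - 0.886*n^2 + 8.3016*n - 1.6884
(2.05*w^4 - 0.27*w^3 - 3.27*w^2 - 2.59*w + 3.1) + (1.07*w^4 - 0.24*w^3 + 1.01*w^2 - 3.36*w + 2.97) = 3.12*w^4 - 0.51*w^3 - 2.26*w^2 - 5.95*w + 6.07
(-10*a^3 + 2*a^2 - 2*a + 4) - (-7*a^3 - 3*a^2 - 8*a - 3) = -3*a^3 + 5*a^2 + 6*a + 7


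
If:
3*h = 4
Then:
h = 4/3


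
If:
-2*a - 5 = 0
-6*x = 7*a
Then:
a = -5/2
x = 35/12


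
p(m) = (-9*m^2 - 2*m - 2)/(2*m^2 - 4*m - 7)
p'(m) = (4 - 4*m)*(-9*m^2 - 2*m - 2)/(2*m^2 - 4*m - 7)^2 + (-18*m - 2)/(2*m^2 - 4*m - 7) = 2*(20*m^2 + 67*m + 3)/(4*m^4 - 16*m^3 - 12*m^2 + 56*m + 49)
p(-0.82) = 2.70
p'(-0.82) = -13.65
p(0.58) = 0.72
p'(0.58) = 1.30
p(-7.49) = -3.64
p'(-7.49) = 0.07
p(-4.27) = -3.38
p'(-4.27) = 0.08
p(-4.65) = -3.42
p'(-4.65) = 0.08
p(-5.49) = -3.49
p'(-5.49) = 0.08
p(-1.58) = -4.94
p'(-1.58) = -5.69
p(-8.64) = -3.71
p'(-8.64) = 0.06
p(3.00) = 89.00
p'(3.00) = 768.00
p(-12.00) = -3.87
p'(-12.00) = 0.04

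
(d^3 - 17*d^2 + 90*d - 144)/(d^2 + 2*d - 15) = (d^2 - 14*d + 48)/(d + 5)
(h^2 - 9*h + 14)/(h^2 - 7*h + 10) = (h - 7)/(h - 5)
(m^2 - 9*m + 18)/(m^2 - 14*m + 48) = (m - 3)/(m - 8)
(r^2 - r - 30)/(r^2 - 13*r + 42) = (r + 5)/(r - 7)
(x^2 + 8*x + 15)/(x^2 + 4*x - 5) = (x + 3)/(x - 1)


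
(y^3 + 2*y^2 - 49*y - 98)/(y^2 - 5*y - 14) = y + 7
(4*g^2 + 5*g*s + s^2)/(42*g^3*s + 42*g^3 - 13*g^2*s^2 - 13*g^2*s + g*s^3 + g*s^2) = (4*g^2 + 5*g*s + s^2)/(g*(42*g^2*s + 42*g^2 - 13*g*s^2 - 13*g*s + s^3 + s^2))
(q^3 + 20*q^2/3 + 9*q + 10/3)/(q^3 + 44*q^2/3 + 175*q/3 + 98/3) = (q^2 + 6*q + 5)/(q^2 + 14*q + 49)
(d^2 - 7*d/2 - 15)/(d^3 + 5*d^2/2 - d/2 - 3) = (2*d^2 - 7*d - 30)/(2*d^3 + 5*d^2 - d - 6)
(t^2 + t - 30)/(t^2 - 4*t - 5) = (t + 6)/(t + 1)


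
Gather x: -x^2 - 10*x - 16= -x^2 - 10*x - 16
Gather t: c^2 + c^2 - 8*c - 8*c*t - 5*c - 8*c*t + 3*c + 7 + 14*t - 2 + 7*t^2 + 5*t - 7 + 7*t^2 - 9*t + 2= 2*c^2 - 10*c + 14*t^2 + t*(10 - 16*c)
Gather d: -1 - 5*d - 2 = -5*d - 3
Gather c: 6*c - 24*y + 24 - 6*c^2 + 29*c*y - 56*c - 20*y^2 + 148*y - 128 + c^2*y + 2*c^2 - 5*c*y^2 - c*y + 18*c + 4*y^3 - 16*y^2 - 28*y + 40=c^2*(y - 4) + c*(-5*y^2 + 28*y - 32) + 4*y^3 - 36*y^2 + 96*y - 64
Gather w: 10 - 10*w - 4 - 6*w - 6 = -16*w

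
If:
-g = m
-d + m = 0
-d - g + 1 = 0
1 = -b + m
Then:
No Solution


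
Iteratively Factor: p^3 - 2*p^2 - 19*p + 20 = (p + 4)*(p^2 - 6*p + 5) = (p - 5)*(p + 4)*(p - 1)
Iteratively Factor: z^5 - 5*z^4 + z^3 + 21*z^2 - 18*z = (z + 2)*(z^4 - 7*z^3 + 15*z^2 - 9*z) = z*(z + 2)*(z^3 - 7*z^2 + 15*z - 9) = z*(z - 3)*(z + 2)*(z^2 - 4*z + 3) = z*(z - 3)*(z - 1)*(z + 2)*(z - 3)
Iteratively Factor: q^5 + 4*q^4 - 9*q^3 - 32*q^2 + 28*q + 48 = (q - 2)*(q^4 + 6*q^3 + 3*q^2 - 26*q - 24) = (q - 2)*(q + 3)*(q^3 + 3*q^2 - 6*q - 8) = (q - 2)*(q + 3)*(q + 4)*(q^2 - q - 2) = (q - 2)*(q + 1)*(q + 3)*(q + 4)*(q - 2)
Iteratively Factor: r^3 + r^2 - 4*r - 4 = (r - 2)*(r^2 + 3*r + 2) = (r - 2)*(r + 2)*(r + 1)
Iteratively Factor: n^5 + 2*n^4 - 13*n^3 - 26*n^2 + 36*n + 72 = (n - 3)*(n^4 + 5*n^3 + 2*n^2 - 20*n - 24) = (n - 3)*(n + 2)*(n^3 + 3*n^2 - 4*n - 12) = (n - 3)*(n - 2)*(n + 2)*(n^2 + 5*n + 6) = (n - 3)*(n - 2)*(n + 2)*(n + 3)*(n + 2)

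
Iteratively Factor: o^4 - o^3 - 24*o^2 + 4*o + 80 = (o - 2)*(o^3 + o^2 - 22*o - 40) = (o - 2)*(o + 2)*(o^2 - o - 20) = (o - 2)*(o + 2)*(o + 4)*(o - 5)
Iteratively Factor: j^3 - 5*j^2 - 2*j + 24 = (j - 3)*(j^2 - 2*j - 8) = (j - 3)*(j + 2)*(j - 4)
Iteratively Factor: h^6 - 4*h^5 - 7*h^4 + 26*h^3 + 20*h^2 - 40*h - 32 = (h - 4)*(h^5 - 7*h^3 - 2*h^2 + 12*h + 8) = (h - 4)*(h + 1)*(h^4 - h^3 - 6*h^2 + 4*h + 8) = (h - 4)*(h - 2)*(h + 1)*(h^3 + h^2 - 4*h - 4) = (h - 4)*(h - 2)*(h + 1)^2*(h^2 - 4) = (h - 4)*(h - 2)^2*(h + 1)^2*(h + 2)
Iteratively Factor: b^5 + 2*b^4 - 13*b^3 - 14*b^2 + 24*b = (b - 3)*(b^4 + 5*b^3 + 2*b^2 - 8*b) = (b - 3)*(b - 1)*(b^3 + 6*b^2 + 8*b) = (b - 3)*(b - 1)*(b + 4)*(b^2 + 2*b) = b*(b - 3)*(b - 1)*(b + 4)*(b + 2)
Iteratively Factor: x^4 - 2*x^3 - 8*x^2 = (x - 4)*(x^3 + 2*x^2) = x*(x - 4)*(x^2 + 2*x) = x^2*(x - 4)*(x + 2)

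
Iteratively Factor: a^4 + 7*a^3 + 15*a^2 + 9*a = (a + 3)*(a^3 + 4*a^2 + 3*a) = (a + 1)*(a + 3)*(a^2 + 3*a) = a*(a + 1)*(a + 3)*(a + 3)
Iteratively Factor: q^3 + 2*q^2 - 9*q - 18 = (q + 2)*(q^2 - 9) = (q - 3)*(q + 2)*(q + 3)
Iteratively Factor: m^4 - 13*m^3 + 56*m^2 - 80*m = (m)*(m^3 - 13*m^2 + 56*m - 80) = m*(m - 4)*(m^2 - 9*m + 20) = m*(m - 4)^2*(m - 5)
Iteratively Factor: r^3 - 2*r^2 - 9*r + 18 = (r - 2)*(r^2 - 9) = (r - 2)*(r + 3)*(r - 3)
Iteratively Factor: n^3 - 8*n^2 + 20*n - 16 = (n - 2)*(n^2 - 6*n + 8) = (n - 4)*(n - 2)*(n - 2)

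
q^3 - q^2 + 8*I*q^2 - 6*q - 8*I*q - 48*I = (q - 3)*(q + 2)*(q + 8*I)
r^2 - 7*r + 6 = (r - 6)*(r - 1)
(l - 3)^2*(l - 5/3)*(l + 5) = l^4 - 8*l^3/3 - 58*l^2/3 + 80*l - 75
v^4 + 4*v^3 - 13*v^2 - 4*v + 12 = (v - 2)*(v - 1)*(v + 1)*(v + 6)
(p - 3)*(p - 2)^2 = p^3 - 7*p^2 + 16*p - 12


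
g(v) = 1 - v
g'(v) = -1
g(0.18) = 0.82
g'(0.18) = -1.00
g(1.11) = -0.11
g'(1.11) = -1.00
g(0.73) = 0.27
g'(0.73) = -1.00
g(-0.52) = 1.52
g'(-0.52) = -1.00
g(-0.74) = 1.74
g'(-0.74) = -1.00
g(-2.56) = 3.56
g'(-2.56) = -1.00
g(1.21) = -0.21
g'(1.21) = -1.00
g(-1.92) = 2.92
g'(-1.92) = -1.00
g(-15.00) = 16.00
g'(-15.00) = -1.00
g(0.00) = 1.00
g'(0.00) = -1.00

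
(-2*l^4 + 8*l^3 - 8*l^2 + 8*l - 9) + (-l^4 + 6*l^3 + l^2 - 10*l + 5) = -3*l^4 + 14*l^3 - 7*l^2 - 2*l - 4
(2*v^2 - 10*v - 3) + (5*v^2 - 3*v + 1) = 7*v^2 - 13*v - 2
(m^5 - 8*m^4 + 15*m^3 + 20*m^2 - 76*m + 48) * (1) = m^5 - 8*m^4 + 15*m^3 + 20*m^2 - 76*m + 48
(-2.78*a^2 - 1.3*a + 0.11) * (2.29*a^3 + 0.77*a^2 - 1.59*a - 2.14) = -6.3662*a^5 - 5.1176*a^4 + 3.6711*a^3 + 8.1009*a^2 + 2.6071*a - 0.2354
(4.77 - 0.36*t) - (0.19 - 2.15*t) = 1.79*t + 4.58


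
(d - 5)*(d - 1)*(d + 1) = d^3 - 5*d^2 - d + 5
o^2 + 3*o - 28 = (o - 4)*(o + 7)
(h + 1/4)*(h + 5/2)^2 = h^3 + 21*h^2/4 + 15*h/2 + 25/16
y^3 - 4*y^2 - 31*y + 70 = (y - 7)*(y - 2)*(y + 5)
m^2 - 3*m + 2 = (m - 2)*(m - 1)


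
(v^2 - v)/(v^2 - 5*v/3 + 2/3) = 3*v/(3*v - 2)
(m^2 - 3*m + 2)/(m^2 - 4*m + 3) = (m - 2)/(m - 3)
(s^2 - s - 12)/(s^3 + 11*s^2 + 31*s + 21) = (s - 4)/(s^2 + 8*s + 7)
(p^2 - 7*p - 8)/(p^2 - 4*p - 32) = (p + 1)/(p + 4)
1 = 1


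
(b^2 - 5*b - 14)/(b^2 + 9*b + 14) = (b - 7)/(b + 7)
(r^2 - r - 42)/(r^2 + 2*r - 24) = (r - 7)/(r - 4)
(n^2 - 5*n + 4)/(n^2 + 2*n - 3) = (n - 4)/(n + 3)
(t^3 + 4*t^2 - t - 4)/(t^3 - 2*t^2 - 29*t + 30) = (t^2 + 5*t + 4)/(t^2 - t - 30)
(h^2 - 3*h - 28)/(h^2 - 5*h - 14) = (h + 4)/(h + 2)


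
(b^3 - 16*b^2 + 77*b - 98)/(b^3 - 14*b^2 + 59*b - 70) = (b - 7)/(b - 5)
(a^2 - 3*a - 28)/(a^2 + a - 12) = (a - 7)/(a - 3)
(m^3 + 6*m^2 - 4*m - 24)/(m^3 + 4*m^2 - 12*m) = (m + 2)/m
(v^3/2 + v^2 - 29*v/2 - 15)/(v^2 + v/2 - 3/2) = (v^3 + 2*v^2 - 29*v - 30)/(2*v^2 + v - 3)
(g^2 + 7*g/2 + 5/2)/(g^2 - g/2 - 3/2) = (2*g + 5)/(2*g - 3)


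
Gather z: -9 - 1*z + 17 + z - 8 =0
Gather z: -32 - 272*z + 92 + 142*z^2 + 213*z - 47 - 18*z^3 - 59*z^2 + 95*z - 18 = -18*z^3 + 83*z^2 + 36*z - 5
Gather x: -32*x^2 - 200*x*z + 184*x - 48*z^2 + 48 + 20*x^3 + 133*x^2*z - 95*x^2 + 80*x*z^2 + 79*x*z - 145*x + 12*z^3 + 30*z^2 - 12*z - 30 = 20*x^3 + x^2*(133*z - 127) + x*(80*z^2 - 121*z + 39) + 12*z^3 - 18*z^2 - 12*z + 18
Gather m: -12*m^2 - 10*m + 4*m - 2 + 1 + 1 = -12*m^2 - 6*m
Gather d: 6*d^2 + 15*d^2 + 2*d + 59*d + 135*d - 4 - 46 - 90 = 21*d^2 + 196*d - 140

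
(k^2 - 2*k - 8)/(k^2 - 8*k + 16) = (k + 2)/(k - 4)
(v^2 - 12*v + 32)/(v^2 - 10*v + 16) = (v - 4)/(v - 2)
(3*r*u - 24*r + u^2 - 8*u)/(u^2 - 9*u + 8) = (3*r + u)/(u - 1)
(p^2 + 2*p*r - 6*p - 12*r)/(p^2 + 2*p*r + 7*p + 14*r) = (p - 6)/(p + 7)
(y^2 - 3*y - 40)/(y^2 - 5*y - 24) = (y + 5)/(y + 3)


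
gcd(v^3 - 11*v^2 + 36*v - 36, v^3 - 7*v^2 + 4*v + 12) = v^2 - 8*v + 12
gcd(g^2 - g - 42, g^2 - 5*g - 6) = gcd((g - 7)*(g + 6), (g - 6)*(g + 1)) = 1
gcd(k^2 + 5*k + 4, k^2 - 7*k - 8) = k + 1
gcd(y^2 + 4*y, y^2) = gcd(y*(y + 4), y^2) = y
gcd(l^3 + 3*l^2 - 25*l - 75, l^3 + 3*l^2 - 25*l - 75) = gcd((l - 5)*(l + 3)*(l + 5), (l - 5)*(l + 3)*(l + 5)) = l^3 + 3*l^2 - 25*l - 75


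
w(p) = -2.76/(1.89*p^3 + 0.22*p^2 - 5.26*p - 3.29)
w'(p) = -2.76*(-5.67*p^2 - 0.44*p + 5.26)/(1.89*p^3 + 0.22*p^2 - 5.26*p - 3.29)^2 = (15.6492*p^2 + 1.2144*p - 14.5176)/(1.89*p^3 + 0.22*p^2 - 5.26*p - 3.29)^2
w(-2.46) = 0.16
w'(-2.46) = 0.26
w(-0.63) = 7.64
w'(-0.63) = -69.43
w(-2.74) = 0.11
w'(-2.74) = 0.15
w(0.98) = 0.43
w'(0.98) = 0.04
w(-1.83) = 0.61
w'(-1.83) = 1.75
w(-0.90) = -11.29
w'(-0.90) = -49.14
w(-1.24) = 84.03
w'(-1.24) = 7450.54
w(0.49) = 0.49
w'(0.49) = -0.33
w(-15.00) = 0.00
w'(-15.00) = 0.00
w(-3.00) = 0.08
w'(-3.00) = 0.09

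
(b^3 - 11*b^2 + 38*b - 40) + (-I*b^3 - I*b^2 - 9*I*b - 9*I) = b^3 - I*b^3 - 11*b^2 - I*b^2 + 38*b - 9*I*b - 40 - 9*I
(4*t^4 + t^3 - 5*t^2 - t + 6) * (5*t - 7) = 20*t^5 - 23*t^4 - 32*t^3 + 30*t^2 + 37*t - 42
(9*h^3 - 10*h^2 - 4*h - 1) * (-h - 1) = -9*h^4 + h^3 + 14*h^2 + 5*h + 1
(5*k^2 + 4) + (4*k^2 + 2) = 9*k^2 + 6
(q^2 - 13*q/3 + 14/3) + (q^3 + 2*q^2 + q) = q^3 + 3*q^2 - 10*q/3 + 14/3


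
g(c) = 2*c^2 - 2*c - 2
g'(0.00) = -2.00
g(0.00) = -2.00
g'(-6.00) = -26.00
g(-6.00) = 82.00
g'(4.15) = 14.60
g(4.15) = 24.14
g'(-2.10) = -10.40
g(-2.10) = 11.02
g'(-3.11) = -14.44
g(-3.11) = 23.56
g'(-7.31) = -31.24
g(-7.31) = 119.49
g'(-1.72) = -8.88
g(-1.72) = 7.36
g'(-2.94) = -13.76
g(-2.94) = 21.17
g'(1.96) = 5.84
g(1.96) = 1.76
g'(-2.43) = -11.72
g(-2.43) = 14.67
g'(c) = 4*c - 2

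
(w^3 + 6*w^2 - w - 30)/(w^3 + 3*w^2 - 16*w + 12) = (w^2 + 8*w + 15)/(w^2 + 5*w - 6)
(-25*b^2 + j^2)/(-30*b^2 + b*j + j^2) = (5*b + j)/(6*b + j)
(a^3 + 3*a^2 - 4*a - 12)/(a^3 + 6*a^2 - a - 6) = (a^3 + 3*a^2 - 4*a - 12)/(a^3 + 6*a^2 - a - 6)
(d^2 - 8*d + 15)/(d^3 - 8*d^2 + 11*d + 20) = (d - 3)/(d^2 - 3*d - 4)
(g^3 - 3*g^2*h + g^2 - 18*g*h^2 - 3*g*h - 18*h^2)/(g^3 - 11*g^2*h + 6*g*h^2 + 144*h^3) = (g + 1)/(g - 8*h)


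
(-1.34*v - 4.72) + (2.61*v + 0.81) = 1.27*v - 3.91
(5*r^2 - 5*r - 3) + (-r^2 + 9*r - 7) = 4*r^2 + 4*r - 10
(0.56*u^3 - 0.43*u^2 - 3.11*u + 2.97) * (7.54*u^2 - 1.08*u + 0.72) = 4.2224*u^5 - 3.847*u^4 - 22.5818*u^3 + 25.443*u^2 - 5.4468*u + 2.1384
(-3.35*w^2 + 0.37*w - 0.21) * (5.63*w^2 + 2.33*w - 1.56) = -18.8605*w^4 - 5.7224*w^3 + 4.9058*w^2 - 1.0665*w + 0.3276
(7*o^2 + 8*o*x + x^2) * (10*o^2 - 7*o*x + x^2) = 70*o^4 + 31*o^3*x - 39*o^2*x^2 + o*x^3 + x^4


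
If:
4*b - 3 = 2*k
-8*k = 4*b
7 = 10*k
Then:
No Solution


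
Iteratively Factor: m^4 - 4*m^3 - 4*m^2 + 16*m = (m)*(m^3 - 4*m^2 - 4*m + 16) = m*(m + 2)*(m^2 - 6*m + 8) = m*(m - 4)*(m + 2)*(m - 2)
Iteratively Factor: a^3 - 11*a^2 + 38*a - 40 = (a - 4)*(a^2 - 7*a + 10) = (a - 4)*(a - 2)*(a - 5)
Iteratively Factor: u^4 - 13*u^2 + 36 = (u + 2)*(u^3 - 2*u^2 - 9*u + 18) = (u - 2)*(u + 2)*(u^2 - 9) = (u - 2)*(u + 2)*(u + 3)*(u - 3)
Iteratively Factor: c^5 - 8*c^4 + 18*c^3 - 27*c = (c - 3)*(c^4 - 5*c^3 + 3*c^2 + 9*c) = (c - 3)*(c + 1)*(c^3 - 6*c^2 + 9*c) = (c - 3)^2*(c + 1)*(c^2 - 3*c) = c*(c - 3)^2*(c + 1)*(c - 3)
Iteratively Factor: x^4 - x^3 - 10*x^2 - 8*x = (x - 4)*(x^3 + 3*x^2 + 2*x) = (x - 4)*(x + 2)*(x^2 + x) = (x - 4)*(x + 1)*(x + 2)*(x)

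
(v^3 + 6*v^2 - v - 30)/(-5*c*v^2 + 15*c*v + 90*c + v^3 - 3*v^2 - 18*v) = (v^2 + 3*v - 10)/(-5*c*v + 30*c + v^2 - 6*v)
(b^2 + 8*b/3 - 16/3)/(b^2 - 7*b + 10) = (3*b^2 + 8*b - 16)/(3*(b^2 - 7*b + 10))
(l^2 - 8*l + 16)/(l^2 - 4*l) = (l - 4)/l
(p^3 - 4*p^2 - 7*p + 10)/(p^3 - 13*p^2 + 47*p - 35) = (p + 2)/(p - 7)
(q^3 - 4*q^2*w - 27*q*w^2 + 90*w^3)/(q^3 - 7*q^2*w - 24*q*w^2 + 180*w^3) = (q - 3*w)/(q - 6*w)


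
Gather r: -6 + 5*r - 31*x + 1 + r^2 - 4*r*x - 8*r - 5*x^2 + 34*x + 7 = r^2 + r*(-4*x - 3) - 5*x^2 + 3*x + 2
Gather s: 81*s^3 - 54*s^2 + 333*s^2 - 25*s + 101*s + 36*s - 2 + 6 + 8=81*s^3 + 279*s^2 + 112*s + 12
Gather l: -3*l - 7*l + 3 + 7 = 10 - 10*l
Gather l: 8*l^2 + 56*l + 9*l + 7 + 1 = 8*l^2 + 65*l + 8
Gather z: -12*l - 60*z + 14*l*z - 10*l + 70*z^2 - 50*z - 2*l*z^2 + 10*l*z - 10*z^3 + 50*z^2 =-22*l - 10*z^3 + z^2*(120 - 2*l) + z*(24*l - 110)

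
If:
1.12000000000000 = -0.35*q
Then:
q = -3.20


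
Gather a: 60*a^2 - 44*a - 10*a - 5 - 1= 60*a^2 - 54*a - 6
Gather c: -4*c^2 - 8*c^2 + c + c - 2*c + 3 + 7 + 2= 12 - 12*c^2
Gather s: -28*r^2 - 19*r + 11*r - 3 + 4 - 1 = -28*r^2 - 8*r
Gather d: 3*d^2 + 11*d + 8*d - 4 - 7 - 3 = 3*d^2 + 19*d - 14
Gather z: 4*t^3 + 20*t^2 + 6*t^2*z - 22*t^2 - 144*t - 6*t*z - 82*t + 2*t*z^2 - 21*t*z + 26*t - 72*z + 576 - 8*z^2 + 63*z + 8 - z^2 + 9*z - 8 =4*t^3 - 2*t^2 - 200*t + z^2*(2*t - 9) + z*(6*t^2 - 27*t) + 576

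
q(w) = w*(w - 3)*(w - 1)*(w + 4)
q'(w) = w*(w - 3)*(w - 1) + w*(w - 3)*(w + 4) + w*(w - 1)*(w + 4) + (w - 3)*(w - 1)*(w + 4) = 4*w^3 - 26*w + 12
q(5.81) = 770.36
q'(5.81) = 645.43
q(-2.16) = -64.80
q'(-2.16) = 27.85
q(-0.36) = -5.99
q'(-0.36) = 21.17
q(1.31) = -3.64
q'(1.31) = -13.07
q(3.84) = 71.82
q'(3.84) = 138.65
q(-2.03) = -60.95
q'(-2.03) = 31.32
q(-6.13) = 849.96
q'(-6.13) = -750.01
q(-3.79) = -25.89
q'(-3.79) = -107.22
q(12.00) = 19008.00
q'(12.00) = 6612.00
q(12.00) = 19008.00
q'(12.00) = 6612.00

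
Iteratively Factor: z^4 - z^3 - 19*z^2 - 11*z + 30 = (z - 5)*(z^3 + 4*z^2 + z - 6) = (z - 5)*(z + 2)*(z^2 + 2*z - 3) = (z - 5)*(z - 1)*(z + 2)*(z + 3)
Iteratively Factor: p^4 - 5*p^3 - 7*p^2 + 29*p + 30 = (p + 1)*(p^3 - 6*p^2 - p + 30) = (p + 1)*(p + 2)*(p^2 - 8*p + 15) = (p - 3)*(p + 1)*(p + 2)*(p - 5)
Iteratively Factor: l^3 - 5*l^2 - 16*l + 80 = (l - 5)*(l^2 - 16) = (l - 5)*(l - 4)*(l + 4)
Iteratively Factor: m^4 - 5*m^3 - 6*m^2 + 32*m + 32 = (m - 4)*(m^3 - m^2 - 10*m - 8) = (m - 4)*(m + 1)*(m^2 - 2*m - 8) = (m - 4)*(m + 1)*(m + 2)*(m - 4)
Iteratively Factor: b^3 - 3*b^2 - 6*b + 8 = (b - 1)*(b^2 - 2*b - 8) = (b - 1)*(b + 2)*(b - 4)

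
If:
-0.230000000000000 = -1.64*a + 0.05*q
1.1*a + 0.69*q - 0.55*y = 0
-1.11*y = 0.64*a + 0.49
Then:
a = 0.12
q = -0.60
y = -0.51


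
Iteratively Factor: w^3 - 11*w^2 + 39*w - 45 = (w - 3)*(w^2 - 8*w + 15) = (w - 3)^2*(w - 5)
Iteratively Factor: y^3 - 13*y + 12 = (y - 1)*(y^2 + y - 12) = (y - 1)*(y + 4)*(y - 3)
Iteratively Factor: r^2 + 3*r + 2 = (r + 2)*(r + 1)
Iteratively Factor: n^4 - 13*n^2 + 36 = (n - 3)*(n^3 + 3*n^2 - 4*n - 12) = (n - 3)*(n + 2)*(n^2 + n - 6) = (n - 3)*(n + 2)*(n + 3)*(n - 2)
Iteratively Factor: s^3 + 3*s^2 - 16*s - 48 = (s - 4)*(s^2 + 7*s + 12) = (s - 4)*(s + 3)*(s + 4)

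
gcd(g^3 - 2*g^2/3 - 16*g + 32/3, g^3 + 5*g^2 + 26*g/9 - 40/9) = g^2 + 10*g/3 - 8/3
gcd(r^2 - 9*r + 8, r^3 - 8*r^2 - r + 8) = r^2 - 9*r + 8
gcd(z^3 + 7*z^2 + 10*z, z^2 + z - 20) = z + 5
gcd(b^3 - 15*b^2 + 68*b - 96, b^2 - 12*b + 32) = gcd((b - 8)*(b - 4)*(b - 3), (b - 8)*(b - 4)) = b^2 - 12*b + 32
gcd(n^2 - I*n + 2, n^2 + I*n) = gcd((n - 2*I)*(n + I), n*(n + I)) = n + I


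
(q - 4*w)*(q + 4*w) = q^2 - 16*w^2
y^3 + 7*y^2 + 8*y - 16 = (y - 1)*(y + 4)^2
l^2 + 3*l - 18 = (l - 3)*(l + 6)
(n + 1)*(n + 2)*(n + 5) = n^3 + 8*n^2 + 17*n + 10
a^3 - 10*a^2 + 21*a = a*(a - 7)*(a - 3)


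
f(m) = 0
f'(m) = 0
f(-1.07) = 0.00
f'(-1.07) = 0.00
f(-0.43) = 0.00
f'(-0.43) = 0.00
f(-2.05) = 0.00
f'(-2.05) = 0.00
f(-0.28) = 0.00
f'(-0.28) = 0.00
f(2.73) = 0.00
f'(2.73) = 0.00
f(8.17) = 0.00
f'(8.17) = 0.00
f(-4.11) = 0.00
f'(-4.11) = 0.00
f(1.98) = 0.00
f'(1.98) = 0.00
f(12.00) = 0.00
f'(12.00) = 0.00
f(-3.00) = 0.00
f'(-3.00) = 0.00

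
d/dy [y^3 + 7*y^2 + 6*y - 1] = 3*y^2 + 14*y + 6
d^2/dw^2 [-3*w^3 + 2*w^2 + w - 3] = 4 - 18*w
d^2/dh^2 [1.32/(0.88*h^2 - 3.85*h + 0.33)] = (-2.044416*h^2 + 8.94432*h + 1.32*(1.76*h - 3.85)*(3.52*h - 7.7) - 0.766656)/(0.88*h^2 - 3.85*h + 0.33)^3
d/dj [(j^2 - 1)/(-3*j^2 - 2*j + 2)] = 2*(-j^2 - j - 1)/(9*j^4 + 12*j^3 - 8*j^2 - 8*j + 4)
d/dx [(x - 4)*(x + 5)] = 2*x + 1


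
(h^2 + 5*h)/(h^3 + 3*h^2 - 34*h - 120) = h/(h^2 - 2*h - 24)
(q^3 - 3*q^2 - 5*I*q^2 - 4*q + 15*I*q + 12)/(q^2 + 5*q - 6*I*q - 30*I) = (q^3 - q^2*(3 + 5*I) + q*(-4 + 15*I) + 12)/(q^2 + q*(5 - 6*I) - 30*I)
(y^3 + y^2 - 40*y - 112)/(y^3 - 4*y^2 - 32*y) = (y^2 - 3*y - 28)/(y*(y - 8))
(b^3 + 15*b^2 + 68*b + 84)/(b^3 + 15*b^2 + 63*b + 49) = (b^2 + 8*b + 12)/(b^2 + 8*b + 7)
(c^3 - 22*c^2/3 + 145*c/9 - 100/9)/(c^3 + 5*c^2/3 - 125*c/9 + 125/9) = (c - 4)/(c + 5)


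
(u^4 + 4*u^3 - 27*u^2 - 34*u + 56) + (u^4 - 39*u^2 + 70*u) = 2*u^4 + 4*u^3 - 66*u^2 + 36*u + 56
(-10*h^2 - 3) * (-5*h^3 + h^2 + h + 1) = 50*h^5 - 10*h^4 + 5*h^3 - 13*h^2 - 3*h - 3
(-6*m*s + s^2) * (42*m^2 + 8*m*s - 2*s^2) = -252*m^3*s - 6*m^2*s^2 + 20*m*s^3 - 2*s^4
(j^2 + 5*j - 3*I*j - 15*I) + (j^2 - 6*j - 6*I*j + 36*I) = 2*j^2 - j - 9*I*j + 21*I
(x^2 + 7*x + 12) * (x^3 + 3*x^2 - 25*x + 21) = x^5 + 10*x^4 + 8*x^3 - 118*x^2 - 153*x + 252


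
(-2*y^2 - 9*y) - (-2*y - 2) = -2*y^2 - 7*y + 2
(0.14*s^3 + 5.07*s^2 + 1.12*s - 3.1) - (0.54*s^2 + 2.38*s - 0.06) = 0.14*s^3 + 4.53*s^2 - 1.26*s - 3.04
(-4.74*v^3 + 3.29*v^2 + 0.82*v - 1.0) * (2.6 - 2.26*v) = 10.7124*v^4 - 19.7594*v^3 + 6.7008*v^2 + 4.392*v - 2.6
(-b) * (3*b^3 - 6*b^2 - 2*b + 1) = -3*b^4 + 6*b^3 + 2*b^2 - b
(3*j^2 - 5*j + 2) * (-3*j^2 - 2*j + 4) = -9*j^4 + 9*j^3 + 16*j^2 - 24*j + 8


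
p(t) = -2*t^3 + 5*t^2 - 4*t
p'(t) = -6*t^2 + 10*t - 4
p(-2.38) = 64.80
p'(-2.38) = -61.79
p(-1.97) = 42.58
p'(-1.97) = -46.99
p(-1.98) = 43.05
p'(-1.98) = -47.32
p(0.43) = -0.95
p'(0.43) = -0.81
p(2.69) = -13.51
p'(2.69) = -20.52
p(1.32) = -1.17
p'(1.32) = -1.25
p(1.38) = -1.25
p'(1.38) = -1.63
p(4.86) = -130.92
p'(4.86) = -97.12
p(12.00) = -2784.00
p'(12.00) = -748.00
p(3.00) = -21.00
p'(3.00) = -28.00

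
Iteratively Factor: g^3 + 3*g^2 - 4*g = (g - 1)*(g^2 + 4*g) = g*(g - 1)*(g + 4)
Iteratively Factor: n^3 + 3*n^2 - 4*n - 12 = (n - 2)*(n^2 + 5*n + 6) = (n - 2)*(n + 2)*(n + 3)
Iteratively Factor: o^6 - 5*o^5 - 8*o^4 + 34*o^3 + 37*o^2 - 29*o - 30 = (o + 2)*(o^5 - 7*o^4 + 6*o^3 + 22*o^2 - 7*o - 15) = (o + 1)*(o + 2)*(o^4 - 8*o^3 + 14*o^2 + 8*o - 15) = (o + 1)^2*(o + 2)*(o^3 - 9*o^2 + 23*o - 15) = (o - 5)*(o + 1)^2*(o + 2)*(o^2 - 4*o + 3) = (o - 5)*(o - 3)*(o + 1)^2*(o + 2)*(o - 1)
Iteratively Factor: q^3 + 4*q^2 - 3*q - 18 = (q - 2)*(q^2 + 6*q + 9) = (q - 2)*(q + 3)*(q + 3)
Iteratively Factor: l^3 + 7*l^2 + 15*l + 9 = (l + 3)*(l^2 + 4*l + 3) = (l + 3)^2*(l + 1)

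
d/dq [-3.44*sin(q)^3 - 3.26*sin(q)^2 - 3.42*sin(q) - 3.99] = (-6.52*sin(q) + 5.16*cos(2*q) - 8.58)*cos(q)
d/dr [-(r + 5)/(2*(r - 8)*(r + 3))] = (r^2 + 10*r - 1)/(2*(r^4 - 10*r^3 - 23*r^2 + 240*r + 576))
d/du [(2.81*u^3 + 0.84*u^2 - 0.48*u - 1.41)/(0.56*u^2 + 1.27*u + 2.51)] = (1.5736*u^4 + 7.1374*u^3 + 22.4949*u^2 + 5.796*u + 0.5859)/(0.3136*u^4 + 1.4224*u^3 + 4.4241*u^2 + 6.3754*u + 6.3001)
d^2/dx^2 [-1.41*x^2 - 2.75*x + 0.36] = -2.82000000000000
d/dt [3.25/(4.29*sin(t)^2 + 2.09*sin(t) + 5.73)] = -(27.885*sin(t) + 6.7925)*cos(t)/(4.29*sin(t)^2 + 2.09*sin(t) + 5.73)^2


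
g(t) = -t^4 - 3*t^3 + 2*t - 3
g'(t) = -4*t^3 - 9*t^2 + 2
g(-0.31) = -3.54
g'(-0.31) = 1.25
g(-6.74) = -1161.60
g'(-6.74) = 817.88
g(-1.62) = -0.37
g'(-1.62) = -4.61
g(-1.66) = -0.19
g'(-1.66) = -4.50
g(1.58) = -17.90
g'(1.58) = -36.24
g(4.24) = -546.39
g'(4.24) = -464.70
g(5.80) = -1708.39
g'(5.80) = -1081.21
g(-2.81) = -4.40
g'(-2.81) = 19.69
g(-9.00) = -4395.00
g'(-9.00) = 2189.00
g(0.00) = -3.00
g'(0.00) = 2.00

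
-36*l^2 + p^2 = (-6*l + p)*(6*l + p)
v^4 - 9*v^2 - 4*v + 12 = (v - 3)*(v - 1)*(v + 2)^2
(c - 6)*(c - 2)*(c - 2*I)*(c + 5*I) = c^4 - 8*c^3 + 3*I*c^3 + 22*c^2 - 24*I*c^2 - 80*c + 36*I*c + 120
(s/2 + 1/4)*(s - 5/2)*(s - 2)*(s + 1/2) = s^4/2 - 7*s^3/4 + 3*s^2/8 + 31*s/16 + 5/8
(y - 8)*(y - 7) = y^2 - 15*y + 56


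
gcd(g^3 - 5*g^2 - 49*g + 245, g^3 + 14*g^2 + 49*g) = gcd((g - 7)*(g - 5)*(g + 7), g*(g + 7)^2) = g + 7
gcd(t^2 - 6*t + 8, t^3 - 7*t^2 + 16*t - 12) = t - 2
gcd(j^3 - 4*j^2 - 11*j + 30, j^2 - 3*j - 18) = j + 3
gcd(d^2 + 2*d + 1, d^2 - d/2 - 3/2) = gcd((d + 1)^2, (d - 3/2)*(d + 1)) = d + 1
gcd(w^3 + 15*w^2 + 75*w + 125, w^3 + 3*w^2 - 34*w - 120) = w + 5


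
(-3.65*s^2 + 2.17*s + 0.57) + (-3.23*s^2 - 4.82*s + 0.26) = -6.88*s^2 - 2.65*s + 0.83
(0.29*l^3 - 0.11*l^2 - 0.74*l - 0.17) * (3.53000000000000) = 1.0237*l^3 - 0.3883*l^2 - 2.6122*l - 0.6001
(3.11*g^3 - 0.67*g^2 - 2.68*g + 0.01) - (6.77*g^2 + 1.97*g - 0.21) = 3.11*g^3 - 7.44*g^2 - 4.65*g + 0.22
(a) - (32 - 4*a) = 5*a - 32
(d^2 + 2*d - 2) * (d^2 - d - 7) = d^4 + d^3 - 11*d^2 - 12*d + 14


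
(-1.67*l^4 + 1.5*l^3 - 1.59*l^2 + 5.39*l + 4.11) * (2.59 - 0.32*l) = 0.5344*l^5 - 4.8053*l^4 + 4.3938*l^3 - 5.8429*l^2 + 12.6449*l + 10.6449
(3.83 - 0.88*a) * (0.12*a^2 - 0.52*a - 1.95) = -0.1056*a^3 + 0.9172*a^2 - 0.2756*a - 7.4685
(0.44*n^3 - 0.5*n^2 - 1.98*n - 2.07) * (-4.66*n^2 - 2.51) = -2.0504*n^5 + 2.33*n^4 + 8.1224*n^3 + 10.9012*n^2 + 4.9698*n + 5.1957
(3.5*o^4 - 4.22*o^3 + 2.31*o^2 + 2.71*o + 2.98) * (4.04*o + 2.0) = 14.14*o^5 - 10.0488*o^4 + 0.8924*o^3 + 15.5684*o^2 + 17.4592*o + 5.96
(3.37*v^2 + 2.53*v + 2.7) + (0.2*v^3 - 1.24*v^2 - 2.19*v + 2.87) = 0.2*v^3 + 2.13*v^2 + 0.34*v + 5.57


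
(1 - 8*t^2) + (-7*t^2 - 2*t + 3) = -15*t^2 - 2*t + 4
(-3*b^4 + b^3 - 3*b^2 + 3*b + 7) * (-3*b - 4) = 9*b^5 + 9*b^4 + 5*b^3 + 3*b^2 - 33*b - 28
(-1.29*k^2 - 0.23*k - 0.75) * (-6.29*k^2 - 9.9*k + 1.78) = 8.1141*k^4 + 14.2177*k^3 + 4.6983*k^2 + 7.0156*k - 1.335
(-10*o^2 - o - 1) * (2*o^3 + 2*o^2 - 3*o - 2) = -20*o^5 - 22*o^4 + 26*o^3 + 21*o^2 + 5*o + 2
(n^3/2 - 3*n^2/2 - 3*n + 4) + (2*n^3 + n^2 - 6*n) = 5*n^3/2 - n^2/2 - 9*n + 4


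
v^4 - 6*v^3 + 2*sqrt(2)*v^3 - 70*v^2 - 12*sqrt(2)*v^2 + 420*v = v*(v - 6)*(v - 5*sqrt(2))*(v + 7*sqrt(2))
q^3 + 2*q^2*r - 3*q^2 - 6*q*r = q*(q - 3)*(q + 2*r)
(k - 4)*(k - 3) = k^2 - 7*k + 12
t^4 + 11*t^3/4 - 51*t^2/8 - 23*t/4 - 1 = (t - 2)*(t + 1/4)*(t + 1/2)*(t + 4)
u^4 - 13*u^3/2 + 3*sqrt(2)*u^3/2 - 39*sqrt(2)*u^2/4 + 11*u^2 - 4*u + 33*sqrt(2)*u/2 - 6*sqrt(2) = (u - 4)*(u - 2)*(u - 1/2)*(u + 3*sqrt(2)/2)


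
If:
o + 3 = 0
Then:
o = -3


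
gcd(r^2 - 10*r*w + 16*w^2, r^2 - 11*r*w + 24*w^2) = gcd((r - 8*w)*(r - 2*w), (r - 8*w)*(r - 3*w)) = r - 8*w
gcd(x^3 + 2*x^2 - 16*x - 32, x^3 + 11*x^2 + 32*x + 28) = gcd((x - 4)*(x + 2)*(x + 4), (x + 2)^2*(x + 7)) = x + 2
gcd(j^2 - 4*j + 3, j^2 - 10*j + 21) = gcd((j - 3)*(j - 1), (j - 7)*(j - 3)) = j - 3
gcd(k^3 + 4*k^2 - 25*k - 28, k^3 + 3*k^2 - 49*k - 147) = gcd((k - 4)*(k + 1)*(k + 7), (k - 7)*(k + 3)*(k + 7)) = k + 7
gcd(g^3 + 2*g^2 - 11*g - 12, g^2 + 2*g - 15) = g - 3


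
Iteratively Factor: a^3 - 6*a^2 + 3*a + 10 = (a - 5)*(a^2 - a - 2) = (a - 5)*(a + 1)*(a - 2)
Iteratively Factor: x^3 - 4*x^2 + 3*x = (x)*(x^2 - 4*x + 3) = x*(x - 1)*(x - 3)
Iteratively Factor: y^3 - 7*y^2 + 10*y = (y)*(y^2 - 7*y + 10) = y*(y - 5)*(y - 2)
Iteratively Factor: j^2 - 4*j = (j - 4)*(j)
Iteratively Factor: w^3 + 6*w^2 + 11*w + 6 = (w + 3)*(w^2 + 3*w + 2) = (w + 1)*(w + 3)*(w + 2)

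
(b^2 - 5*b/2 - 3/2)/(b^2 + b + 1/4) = 2*(b - 3)/(2*b + 1)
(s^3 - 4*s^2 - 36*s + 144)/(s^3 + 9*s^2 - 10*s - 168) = (s - 6)/(s + 7)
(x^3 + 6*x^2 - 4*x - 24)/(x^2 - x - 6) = (x^2 + 4*x - 12)/(x - 3)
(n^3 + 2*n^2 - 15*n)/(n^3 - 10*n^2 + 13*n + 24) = n*(n + 5)/(n^2 - 7*n - 8)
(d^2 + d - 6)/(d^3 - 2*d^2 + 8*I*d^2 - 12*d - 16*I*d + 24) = (d + 3)/(d^2 + 8*I*d - 12)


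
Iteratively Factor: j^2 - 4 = (j + 2)*(j - 2)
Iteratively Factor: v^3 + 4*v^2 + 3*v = (v)*(v^2 + 4*v + 3) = v*(v + 3)*(v + 1)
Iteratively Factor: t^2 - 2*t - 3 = (t - 3)*(t + 1)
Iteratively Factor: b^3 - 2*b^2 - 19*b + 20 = (b + 4)*(b^2 - 6*b + 5) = (b - 5)*(b + 4)*(b - 1)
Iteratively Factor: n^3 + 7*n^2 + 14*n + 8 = (n + 1)*(n^2 + 6*n + 8) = (n + 1)*(n + 2)*(n + 4)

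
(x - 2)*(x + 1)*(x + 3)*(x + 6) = x^4 + 8*x^3 + 7*x^2 - 36*x - 36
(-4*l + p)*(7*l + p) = -28*l^2 + 3*l*p + p^2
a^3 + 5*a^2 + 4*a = a*(a + 1)*(a + 4)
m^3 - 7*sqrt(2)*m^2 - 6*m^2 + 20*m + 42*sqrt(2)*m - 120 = (m - 6)*(m - 5*sqrt(2))*(m - 2*sqrt(2))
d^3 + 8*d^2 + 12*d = d*(d + 2)*(d + 6)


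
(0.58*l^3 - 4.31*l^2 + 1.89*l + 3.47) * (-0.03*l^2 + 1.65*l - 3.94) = -0.0174*l^5 + 1.0863*l^4 - 9.4534*l^3 + 19.9958*l^2 - 1.7211*l - 13.6718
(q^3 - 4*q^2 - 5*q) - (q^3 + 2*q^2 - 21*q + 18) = -6*q^2 + 16*q - 18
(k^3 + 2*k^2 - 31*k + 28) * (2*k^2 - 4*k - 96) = 2*k^5 - 166*k^3 - 12*k^2 + 2864*k - 2688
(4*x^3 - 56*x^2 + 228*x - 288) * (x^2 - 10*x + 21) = 4*x^5 - 96*x^4 + 872*x^3 - 3744*x^2 + 7668*x - 6048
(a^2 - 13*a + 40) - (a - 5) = a^2 - 14*a + 45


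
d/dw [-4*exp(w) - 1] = -4*exp(w)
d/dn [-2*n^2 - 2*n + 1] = -4*n - 2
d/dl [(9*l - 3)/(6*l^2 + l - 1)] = -6/(4*l^2 + 4*l + 1)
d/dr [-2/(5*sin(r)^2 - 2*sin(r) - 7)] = 4*(5*sin(r) - 1)*cos(r)/(-5*sin(r)^2 + 2*sin(r) + 7)^2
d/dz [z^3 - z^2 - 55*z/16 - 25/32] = 3*z^2 - 2*z - 55/16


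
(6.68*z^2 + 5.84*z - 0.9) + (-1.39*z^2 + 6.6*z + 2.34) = 5.29*z^2 + 12.44*z + 1.44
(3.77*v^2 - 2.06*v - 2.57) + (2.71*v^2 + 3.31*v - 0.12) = 6.48*v^2 + 1.25*v - 2.69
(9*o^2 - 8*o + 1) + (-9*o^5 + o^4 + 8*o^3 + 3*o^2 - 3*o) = -9*o^5 + o^4 + 8*o^3 + 12*o^2 - 11*o + 1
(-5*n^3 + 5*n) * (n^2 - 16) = -5*n^5 + 85*n^3 - 80*n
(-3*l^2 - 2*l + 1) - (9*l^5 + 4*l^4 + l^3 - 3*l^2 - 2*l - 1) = -9*l^5 - 4*l^4 - l^3 + 2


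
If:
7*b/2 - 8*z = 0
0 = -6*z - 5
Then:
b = -40/21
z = -5/6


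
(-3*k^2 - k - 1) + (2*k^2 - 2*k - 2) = -k^2 - 3*k - 3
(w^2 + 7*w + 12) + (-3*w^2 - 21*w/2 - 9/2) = -2*w^2 - 7*w/2 + 15/2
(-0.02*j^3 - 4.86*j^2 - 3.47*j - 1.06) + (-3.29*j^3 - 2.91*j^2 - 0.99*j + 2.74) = -3.31*j^3 - 7.77*j^2 - 4.46*j + 1.68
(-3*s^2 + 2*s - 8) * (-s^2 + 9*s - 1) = 3*s^4 - 29*s^3 + 29*s^2 - 74*s + 8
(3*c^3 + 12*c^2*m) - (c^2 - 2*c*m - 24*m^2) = 3*c^3 + 12*c^2*m - c^2 + 2*c*m + 24*m^2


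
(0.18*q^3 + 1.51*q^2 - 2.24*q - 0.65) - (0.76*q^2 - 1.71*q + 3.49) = 0.18*q^3 + 0.75*q^2 - 0.53*q - 4.14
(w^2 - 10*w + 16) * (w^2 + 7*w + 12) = w^4 - 3*w^3 - 42*w^2 - 8*w + 192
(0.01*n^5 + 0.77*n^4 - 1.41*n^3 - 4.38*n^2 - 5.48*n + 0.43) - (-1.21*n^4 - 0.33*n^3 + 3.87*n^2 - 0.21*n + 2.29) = 0.01*n^5 + 1.98*n^4 - 1.08*n^3 - 8.25*n^2 - 5.27*n - 1.86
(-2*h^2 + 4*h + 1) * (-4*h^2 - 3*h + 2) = 8*h^4 - 10*h^3 - 20*h^2 + 5*h + 2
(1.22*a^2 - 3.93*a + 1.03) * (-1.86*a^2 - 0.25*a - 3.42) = -2.2692*a^4 + 7.0048*a^3 - 5.1057*a^2 + 13.1831*a - 3.5226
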